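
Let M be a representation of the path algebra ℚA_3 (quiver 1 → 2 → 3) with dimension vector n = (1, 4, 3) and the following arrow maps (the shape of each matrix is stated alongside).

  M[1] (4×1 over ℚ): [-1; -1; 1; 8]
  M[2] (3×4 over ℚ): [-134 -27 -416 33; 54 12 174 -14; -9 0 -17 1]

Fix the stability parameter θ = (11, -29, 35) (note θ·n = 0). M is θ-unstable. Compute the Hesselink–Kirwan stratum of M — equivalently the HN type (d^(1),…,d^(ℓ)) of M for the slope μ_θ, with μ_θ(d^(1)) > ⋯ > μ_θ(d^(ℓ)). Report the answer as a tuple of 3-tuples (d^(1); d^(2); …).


Barcode: M ≅ I[1,3], I[2,2], I[2,3]^2. HN layers by μ_θ (3 steps, strictly decreasing):
  μ^(1)=35; μ^(2)=-9; μ^(3)=-29

((0, 0, 3); (1, 1, 0); (0, 3, 0))


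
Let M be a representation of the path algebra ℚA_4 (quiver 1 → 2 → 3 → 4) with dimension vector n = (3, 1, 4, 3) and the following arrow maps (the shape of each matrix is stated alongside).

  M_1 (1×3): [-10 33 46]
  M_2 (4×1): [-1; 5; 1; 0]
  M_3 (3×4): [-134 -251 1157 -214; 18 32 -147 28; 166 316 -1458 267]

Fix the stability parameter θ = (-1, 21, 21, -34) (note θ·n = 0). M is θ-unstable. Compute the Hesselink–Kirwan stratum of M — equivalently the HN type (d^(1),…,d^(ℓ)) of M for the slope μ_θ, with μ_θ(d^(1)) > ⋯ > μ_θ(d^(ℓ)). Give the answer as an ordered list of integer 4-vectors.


Barcode: M ≅ I[1,1]^2, I[1,4], I[3,3], I[3,4]^2. HN layers by μ_θ (4 steps, strictly decreasing):
  μ^(1)=21; μ^(2)=8/3; μ^(3)=-1; μ^(4)=-13/2

((0, 0, 1, 0); (0, 1, 1, 1); (3, 0, 0, 0); (0, 0, 2, 2))


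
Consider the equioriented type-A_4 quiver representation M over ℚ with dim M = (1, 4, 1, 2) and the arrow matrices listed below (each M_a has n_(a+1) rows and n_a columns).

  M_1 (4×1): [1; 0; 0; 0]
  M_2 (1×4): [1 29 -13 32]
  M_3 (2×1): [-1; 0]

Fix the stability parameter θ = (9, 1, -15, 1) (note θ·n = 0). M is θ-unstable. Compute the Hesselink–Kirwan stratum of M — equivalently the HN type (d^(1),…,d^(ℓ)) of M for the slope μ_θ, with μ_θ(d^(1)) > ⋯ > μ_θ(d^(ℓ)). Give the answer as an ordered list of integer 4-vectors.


Interval decomposition of M: I[1,4], I[2,2]^3, I[4,4].
HN type (ℓ=2): μ^(1)=1; μ^(2)=-5/3

((0, 3, 0, 2); (1, 1, 1, 0))


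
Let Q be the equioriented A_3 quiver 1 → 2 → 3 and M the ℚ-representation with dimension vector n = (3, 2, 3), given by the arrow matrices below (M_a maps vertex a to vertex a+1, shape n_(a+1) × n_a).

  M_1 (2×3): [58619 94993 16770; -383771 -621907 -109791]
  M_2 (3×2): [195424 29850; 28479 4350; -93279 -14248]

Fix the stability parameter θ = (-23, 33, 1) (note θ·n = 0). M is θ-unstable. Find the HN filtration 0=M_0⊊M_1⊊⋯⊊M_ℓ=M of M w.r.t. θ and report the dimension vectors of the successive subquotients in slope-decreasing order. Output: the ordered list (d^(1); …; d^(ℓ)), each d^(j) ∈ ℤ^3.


Interval decomposition of M: I[1,1], I[1,3]^2, I[3,3].
HN type (ℓ=3): μ^(1)=17; μ^(2)=1; μ^(3)=-23

((0, 2, 2); (0, 0, 1); (3, 0, 0))


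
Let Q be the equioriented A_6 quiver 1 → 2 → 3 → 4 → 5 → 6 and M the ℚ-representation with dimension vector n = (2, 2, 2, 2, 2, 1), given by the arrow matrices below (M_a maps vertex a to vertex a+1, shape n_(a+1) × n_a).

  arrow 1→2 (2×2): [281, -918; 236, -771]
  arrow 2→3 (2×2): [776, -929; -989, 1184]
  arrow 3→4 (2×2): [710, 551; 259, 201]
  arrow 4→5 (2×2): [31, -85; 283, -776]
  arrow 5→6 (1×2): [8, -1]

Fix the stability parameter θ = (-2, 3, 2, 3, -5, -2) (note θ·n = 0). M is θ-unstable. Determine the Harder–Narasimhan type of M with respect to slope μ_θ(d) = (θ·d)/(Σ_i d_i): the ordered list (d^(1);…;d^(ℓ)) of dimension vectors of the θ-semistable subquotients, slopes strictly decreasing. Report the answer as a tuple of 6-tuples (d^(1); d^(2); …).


Barcode: M ≅ I[1,5], I[1,6]. HN layers by μ_θ (3 steps, strictly decreasing):
  μ^(1)=3/4; μ^(2)=1/5; μ^(3)=-2

((0, 1, 1, 1, 1, 0); (0, 1, 1, 1, 1, 1); (2, 0, 0, 0, 0, 0))


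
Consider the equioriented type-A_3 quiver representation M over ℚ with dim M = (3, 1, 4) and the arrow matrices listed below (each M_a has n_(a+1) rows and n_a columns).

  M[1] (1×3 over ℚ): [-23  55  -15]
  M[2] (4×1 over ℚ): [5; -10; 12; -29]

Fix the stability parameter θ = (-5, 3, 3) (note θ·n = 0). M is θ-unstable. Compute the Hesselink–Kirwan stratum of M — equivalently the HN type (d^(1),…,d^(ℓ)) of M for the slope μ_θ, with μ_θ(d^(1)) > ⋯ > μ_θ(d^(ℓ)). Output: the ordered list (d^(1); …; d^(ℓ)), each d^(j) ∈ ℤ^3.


Via rank(M_{q-1}∘⋯∘M_p): M ≅ I[1,1]^2, I[1,3], I[3,3]^3.
μ_θ-semistable layers: μ^(1)=3; μ^(2)=-5

((0, 1, 4); (3, 0, 0))


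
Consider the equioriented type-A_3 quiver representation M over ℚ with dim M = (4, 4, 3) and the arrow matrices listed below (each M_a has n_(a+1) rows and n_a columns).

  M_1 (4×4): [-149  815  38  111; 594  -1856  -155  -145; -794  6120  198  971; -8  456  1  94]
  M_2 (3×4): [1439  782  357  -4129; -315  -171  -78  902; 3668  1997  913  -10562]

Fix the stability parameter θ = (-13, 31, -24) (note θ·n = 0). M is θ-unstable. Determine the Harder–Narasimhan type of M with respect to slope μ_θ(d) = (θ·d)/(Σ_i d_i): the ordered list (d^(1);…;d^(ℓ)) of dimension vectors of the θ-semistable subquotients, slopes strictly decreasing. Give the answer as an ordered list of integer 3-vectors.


Via rank(M_{q-1}∘⋯∘M_p): M ≅ I[1,1], I[1,2], I[1,3]^2, I[2,3].
μ_θ-semistable layers: μ^(1)=31; μ^(2)=7/2; μ^(3)=-13

((0, 1, 0); (0, 3, 3); (4, 0, 0))


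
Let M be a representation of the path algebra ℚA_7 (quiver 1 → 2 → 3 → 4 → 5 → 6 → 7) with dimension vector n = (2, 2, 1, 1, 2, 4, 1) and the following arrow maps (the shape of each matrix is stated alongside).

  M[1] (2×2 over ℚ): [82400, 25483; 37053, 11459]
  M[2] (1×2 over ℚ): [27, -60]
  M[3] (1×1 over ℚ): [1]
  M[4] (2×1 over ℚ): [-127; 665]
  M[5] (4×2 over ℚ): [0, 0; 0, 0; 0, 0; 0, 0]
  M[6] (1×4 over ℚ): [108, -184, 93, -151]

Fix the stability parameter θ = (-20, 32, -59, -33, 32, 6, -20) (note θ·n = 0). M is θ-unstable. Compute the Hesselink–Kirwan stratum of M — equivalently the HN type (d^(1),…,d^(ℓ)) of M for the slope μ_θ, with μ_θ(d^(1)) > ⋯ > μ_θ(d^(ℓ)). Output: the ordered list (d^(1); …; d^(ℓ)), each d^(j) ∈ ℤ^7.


Interval decomposition of M: I[1,2], I[1,5], I[5,5], I[6,6]^3, I[6,7].
HN type (ℓ=4): μ^(1)=32; μ^(2)=6; μ^(3)=-7; μ^(4)=-20

((0, 1, 0, 0, 2, 0, 0); (0, 0, 0, 0, 0, 3, 0); (0, 0, 0, 0, 0, 1, 1); (2, 1, 1, 1, 0, 0, 0))


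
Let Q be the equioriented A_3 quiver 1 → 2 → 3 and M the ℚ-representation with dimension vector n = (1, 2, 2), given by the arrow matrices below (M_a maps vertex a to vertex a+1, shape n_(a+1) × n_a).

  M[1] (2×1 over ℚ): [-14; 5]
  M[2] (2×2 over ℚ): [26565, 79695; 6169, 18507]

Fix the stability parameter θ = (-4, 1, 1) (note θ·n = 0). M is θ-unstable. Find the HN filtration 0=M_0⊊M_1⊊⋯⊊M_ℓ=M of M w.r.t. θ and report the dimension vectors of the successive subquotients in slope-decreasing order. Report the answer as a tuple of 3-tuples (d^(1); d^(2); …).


Barcode: M ≅ I[1,3], I[2,2], I[3,3]. HN layers by μ_θ (2 steps, strictly decreasing):
  μ^(1)=1; μ^(2)=-4

((0, 2, 2); (1, 0, 0))


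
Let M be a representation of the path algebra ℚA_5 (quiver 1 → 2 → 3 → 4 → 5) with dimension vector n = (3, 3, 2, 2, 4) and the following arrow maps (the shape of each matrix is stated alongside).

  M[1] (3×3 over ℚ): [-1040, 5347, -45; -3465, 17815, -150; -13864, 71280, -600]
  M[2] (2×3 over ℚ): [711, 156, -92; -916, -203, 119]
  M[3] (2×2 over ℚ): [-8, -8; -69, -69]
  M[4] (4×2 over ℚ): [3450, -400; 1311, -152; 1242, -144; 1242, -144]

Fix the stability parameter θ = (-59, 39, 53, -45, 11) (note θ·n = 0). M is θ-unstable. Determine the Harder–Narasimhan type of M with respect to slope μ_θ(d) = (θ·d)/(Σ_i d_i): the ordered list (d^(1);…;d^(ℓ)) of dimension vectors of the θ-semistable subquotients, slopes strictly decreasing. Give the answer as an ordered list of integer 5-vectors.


Barcode: M ≅ I[1,1], I[1,3], I[1,4], I[2,2], I[4,5], I[5,5]^3. HN layers by μ_θ (6 steps, strictly decreasing):
  μ^(1)=53; μ^(2)=39; μ^(3)=47/3; μ^(4)=11; μ^(5)=-45; μ^(6)=-59

((0, 0, 1, 0, 0); (0, 2, 0, 0, 0); (0, 1, 1, 1, 0); (0, 0, 0, 0, 4); (0, 0, 0, 1, 0); (3, 0, 0, 0, 0))


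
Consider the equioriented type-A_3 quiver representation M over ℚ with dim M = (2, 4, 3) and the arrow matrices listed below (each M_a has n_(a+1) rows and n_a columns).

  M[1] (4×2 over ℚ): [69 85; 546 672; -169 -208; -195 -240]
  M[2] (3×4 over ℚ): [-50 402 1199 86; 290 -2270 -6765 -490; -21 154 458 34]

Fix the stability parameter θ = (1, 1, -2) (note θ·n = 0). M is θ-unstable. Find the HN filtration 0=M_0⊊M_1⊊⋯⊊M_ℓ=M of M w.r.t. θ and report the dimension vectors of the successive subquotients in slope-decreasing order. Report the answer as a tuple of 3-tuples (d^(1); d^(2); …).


Barcode: M ≅ I[1,3]^2, I[2,2]^2, I[3,3]. HN layers by μ_θ (3 steps, strictly decreasing):
  μ^(1)=1; μ^(2)=0; μ^(3)=-2

((0, 2, 0); (2, 2, 2); (0, 0, 1))


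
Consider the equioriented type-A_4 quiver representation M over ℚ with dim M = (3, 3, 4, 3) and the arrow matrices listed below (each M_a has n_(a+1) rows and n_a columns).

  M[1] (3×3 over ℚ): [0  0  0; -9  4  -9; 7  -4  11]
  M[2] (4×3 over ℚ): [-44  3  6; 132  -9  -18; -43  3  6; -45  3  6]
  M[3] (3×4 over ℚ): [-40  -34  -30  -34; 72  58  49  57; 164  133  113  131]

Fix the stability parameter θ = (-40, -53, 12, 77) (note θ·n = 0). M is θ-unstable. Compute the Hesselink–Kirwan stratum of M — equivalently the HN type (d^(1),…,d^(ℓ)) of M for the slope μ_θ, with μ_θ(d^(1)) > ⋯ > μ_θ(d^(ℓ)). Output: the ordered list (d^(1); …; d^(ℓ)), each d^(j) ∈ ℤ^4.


Barcode: M ≅ I[1,1], I[1,2], I[1,4], I[2,3], I[3,3], I[3,4], I[4,4]. HN layers by μ_θ (5 steps, strictly decreasing):
  μ^(1)=77; μ^(2)=12; μ^(3)=-40; μ^(4)=-93/2; μ^(5)=-53

((0, 0, 0, 3); (0, 0, 4, 0); (1, 0, 0, 0); (2, 2, 0, 0); (0, 1, 0, 0))


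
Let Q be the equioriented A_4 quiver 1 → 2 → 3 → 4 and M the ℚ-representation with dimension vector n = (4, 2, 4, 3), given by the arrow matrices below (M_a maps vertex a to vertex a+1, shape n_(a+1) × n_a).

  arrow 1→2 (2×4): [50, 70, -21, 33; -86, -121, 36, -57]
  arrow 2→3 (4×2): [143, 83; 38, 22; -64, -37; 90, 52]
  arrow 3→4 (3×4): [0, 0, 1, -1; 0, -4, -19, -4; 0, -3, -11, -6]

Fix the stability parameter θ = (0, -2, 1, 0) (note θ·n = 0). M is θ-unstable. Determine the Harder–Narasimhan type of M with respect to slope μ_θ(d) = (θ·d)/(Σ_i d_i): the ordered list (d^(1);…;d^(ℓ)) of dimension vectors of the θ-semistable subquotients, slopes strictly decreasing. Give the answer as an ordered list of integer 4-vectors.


Via rank(M_{q-1}∘⋯∘M_p): M ≅ I[1,1]^2, I[1,4]^2, I[3,3], I[3,4].
μ_θ-semistable layers: μ^(1)=1; μ^(2)=1/2; μ^(3)=0; μ^(4)=-1

((0, 0, 1, 0); (0, 0, 3, 3); (2, 0, 0, 0); (2, 2, 0, 0))


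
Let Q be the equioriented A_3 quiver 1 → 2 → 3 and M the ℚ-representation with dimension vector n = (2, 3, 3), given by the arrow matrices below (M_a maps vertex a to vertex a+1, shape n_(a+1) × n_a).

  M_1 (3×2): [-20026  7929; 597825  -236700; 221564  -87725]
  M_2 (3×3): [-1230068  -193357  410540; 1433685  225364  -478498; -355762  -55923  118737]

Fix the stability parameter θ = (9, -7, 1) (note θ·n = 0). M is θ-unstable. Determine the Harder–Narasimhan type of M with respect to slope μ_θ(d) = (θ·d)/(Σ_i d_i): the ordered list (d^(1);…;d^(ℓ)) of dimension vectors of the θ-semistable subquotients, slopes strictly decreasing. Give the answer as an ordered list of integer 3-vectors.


Barcode: M ≅ I[1,3]^2, I[2,3]. HN layers by μ_θ (2 steps, strictly decreasing):
  μ^(1)=1; μ^(2)=-7

((2, 2, 3); (0, 1, 0))


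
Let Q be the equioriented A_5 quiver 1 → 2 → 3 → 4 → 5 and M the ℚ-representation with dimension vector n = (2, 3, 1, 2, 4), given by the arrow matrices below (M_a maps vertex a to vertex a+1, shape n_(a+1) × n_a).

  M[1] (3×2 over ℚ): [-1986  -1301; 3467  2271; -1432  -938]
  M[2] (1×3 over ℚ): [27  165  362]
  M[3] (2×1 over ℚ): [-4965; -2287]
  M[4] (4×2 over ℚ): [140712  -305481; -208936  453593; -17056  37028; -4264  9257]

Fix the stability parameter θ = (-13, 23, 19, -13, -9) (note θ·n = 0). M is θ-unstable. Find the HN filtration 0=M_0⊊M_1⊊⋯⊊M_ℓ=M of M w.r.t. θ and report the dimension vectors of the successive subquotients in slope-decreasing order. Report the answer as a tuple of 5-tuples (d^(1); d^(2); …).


Interval decomposition of M: I[1,2], I[1,5], I[2,2], I[4,4], I[5,5]^3.
HN type (ℓ=4): μ^(1)=23; μ^(2)=5; μ^(3)=-9; μ^(4)=-13

((0, 2, 0, 0, 0); (0, 1, 1, 1, 1); (0, 0, 0, 0, 3); (2, 0, 0, 1, 0))


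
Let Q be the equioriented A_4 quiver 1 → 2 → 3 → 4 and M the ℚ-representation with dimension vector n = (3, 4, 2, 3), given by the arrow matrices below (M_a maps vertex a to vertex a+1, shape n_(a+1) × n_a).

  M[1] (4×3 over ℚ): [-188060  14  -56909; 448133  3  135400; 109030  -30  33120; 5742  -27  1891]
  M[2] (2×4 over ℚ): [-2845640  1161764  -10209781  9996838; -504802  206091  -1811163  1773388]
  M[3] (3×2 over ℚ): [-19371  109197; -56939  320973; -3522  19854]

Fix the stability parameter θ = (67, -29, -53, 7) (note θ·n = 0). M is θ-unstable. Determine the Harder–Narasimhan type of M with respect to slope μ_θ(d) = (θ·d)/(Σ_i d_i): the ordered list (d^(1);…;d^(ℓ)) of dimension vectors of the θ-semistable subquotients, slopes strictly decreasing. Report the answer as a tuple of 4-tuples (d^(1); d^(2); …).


Barcode: M ≅ I[1,2], I[1,3], I[1,4], I[2,2], I[4,4]^2. HN layers by μ_θ (4 steps, strictly decreasing):
  μ^(1)=19; μ^(2)=7; μ^(3)=-5; μ^(4)=-29

((1, 1, 0, 0); (0, 0, 0, 3); (2, 2, 2, 0); (0, 1, 0, 0))


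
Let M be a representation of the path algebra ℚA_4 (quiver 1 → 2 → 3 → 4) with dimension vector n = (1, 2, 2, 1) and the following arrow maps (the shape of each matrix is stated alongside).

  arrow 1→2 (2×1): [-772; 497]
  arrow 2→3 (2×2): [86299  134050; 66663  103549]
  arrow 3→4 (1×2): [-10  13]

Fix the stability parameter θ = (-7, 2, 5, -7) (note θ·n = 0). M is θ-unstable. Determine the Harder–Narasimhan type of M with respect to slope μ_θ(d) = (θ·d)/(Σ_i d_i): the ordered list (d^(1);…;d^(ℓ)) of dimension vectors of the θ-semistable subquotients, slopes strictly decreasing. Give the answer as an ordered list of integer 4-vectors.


Interval decomposition of M: I[1,4], I[2,3].
HN type (ℓ=4): μ^(1)=5; μ^(2)=2; μ^(3)=0; μ^(4)=-7

((0, 0, 1, 0); (0, 1, 0, 0); (0, 1, 1, 1); (1, 0, 0, 0))


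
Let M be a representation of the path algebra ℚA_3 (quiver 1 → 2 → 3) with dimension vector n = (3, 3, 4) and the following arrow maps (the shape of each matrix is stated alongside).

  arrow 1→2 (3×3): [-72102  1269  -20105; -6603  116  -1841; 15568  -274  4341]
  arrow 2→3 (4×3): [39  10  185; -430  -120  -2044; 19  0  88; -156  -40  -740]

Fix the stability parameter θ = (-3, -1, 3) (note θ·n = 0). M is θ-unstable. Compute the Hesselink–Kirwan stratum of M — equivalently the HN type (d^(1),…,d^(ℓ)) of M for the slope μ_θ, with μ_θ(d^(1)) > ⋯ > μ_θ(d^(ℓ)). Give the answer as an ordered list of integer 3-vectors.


Via rank(M_{q-1}∘⋯∘M_p): M ≅ I[1,2], I[1,3]^2, I[3,3]^2.
μ_θ-semistable layers: μ^(1)=3; μ^(2)=-1; μ^(3)=-3

((0, 0, 4); (0, 3, 0); (3, 0, 0))


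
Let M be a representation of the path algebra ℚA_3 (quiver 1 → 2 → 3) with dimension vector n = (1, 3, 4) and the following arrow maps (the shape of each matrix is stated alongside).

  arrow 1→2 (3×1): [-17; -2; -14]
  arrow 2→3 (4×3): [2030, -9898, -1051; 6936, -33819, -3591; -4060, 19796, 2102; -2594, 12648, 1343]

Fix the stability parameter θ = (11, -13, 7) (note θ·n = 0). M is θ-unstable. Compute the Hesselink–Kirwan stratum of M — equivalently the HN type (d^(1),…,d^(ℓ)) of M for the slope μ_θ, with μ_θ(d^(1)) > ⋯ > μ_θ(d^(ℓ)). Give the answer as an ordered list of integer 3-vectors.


Via rank(M_{q-1}∘⋯∘M_p): M ≅ I[1,2], I[2,3]^2, I[3,3]^2.
μ_θ-semistable layers: μ^(1)=7; μ^(2)=-1; μ^(3)=-13

((0, 0, 4); (1, 1, 0); (0, 2, 0))


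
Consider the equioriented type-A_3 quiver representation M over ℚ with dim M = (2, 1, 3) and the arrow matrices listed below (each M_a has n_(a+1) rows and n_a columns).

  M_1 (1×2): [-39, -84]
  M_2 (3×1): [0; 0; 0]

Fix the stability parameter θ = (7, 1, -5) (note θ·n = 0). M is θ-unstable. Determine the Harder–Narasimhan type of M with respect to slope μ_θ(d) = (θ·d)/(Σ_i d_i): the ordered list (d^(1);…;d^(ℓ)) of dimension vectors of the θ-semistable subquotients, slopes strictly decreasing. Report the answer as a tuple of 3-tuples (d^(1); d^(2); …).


Interval decomposition of M: I[1,1], I[1,2], I[3,3]^3.
HN type (ℓ=3): μ^(1)=7; μ^(2)=4; μ^(3)=-5

((1, 0, 0); (1, 1, 0); (0, 0, 3))


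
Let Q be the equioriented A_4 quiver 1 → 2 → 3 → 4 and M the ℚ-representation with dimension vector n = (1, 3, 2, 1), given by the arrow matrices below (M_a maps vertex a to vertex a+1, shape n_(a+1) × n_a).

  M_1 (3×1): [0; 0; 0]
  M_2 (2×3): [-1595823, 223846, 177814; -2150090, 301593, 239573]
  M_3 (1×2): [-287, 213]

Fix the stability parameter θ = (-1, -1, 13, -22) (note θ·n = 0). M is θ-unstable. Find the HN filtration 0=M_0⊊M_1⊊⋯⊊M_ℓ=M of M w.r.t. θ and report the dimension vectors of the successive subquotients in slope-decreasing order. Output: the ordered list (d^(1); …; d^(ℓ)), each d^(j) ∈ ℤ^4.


Interval decomposition of M: I[1,1], I[2,2], I[2,3], I[2,4].
HN type (ℓ=3): μ^(1)=13; μ^(2)=-1; μ^(3)=-10/3

((0, 0, 1, 0); (1, 2, 0, 0); (0, 1, 1, 1))


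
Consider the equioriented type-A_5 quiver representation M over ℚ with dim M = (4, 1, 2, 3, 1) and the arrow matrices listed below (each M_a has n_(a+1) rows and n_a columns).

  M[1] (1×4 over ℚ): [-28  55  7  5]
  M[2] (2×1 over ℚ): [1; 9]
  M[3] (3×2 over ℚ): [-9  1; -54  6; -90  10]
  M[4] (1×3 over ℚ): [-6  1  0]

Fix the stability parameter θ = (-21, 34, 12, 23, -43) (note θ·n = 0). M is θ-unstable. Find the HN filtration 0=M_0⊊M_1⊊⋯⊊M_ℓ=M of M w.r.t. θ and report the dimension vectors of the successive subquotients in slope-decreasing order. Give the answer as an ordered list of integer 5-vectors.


Barcode: M ≅ I[1,1]^3, I[1,3], I[3,4], I[4,4], I[4,5]. HN layers by μ_θ (4 steps, strictly decreasing):
  μ^(1)=23; μ^(2)=12; μ^(3)=-10; μ^(4)=-21

((0, 1, 1, 2, 0); (0, 0, 1, 0, 0); (0, 0, 0, 1, 1); (4, 0, 0, 0, 0))


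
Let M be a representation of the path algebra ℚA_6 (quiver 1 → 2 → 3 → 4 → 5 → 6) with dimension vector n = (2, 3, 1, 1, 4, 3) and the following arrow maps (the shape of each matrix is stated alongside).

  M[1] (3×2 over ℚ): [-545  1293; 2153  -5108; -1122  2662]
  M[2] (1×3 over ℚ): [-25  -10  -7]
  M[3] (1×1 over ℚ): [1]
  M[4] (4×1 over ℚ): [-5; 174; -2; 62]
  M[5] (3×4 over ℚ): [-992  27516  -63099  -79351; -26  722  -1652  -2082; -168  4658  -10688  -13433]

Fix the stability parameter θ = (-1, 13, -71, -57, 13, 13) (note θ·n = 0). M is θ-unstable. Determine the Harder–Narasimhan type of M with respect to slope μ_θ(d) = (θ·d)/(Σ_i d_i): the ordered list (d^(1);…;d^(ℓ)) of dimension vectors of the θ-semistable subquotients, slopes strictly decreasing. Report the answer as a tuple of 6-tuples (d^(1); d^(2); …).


Via rank(M_{q-1}∘⋯∘M_p): M ≅ I[1,2], I[1,6], I[2,2], I[5,5], I[5,6]^2.
μ_θ-semistable layers: μ^(1)=13; μ^(2)=-1; μ^(3)=-29

((0, 2, 0, 0, 4, 3); (1, 0, 0, 0, 0, 0); (1, 1, 1, 1, 0, 0))


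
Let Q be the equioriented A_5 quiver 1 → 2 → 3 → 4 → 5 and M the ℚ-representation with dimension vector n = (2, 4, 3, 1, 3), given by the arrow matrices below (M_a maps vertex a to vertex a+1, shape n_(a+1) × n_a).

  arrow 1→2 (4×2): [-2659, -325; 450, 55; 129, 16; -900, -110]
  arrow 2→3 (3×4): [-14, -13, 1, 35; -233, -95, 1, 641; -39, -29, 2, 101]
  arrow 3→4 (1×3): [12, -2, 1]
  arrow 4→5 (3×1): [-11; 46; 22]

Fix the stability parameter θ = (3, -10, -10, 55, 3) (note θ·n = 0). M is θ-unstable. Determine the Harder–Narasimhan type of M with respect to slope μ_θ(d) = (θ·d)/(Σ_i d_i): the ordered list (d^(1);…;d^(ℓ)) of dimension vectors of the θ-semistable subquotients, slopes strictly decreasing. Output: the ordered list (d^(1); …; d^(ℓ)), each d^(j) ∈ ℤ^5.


Interval decomposition of M: I[1,3], I[1,5], I[2,2], I[2,3], I[5,5]^2.
HN type (ℓ=4): μ^(1)=29; μ^(2)=3; μ^(3)=-17/3; μ^(4)=-10

((0, 0, 0, 1, 1); (0, 0, 0, 0, 2); (2, 2, 2, 0, 0); (0, 2, 1, 0, 0))


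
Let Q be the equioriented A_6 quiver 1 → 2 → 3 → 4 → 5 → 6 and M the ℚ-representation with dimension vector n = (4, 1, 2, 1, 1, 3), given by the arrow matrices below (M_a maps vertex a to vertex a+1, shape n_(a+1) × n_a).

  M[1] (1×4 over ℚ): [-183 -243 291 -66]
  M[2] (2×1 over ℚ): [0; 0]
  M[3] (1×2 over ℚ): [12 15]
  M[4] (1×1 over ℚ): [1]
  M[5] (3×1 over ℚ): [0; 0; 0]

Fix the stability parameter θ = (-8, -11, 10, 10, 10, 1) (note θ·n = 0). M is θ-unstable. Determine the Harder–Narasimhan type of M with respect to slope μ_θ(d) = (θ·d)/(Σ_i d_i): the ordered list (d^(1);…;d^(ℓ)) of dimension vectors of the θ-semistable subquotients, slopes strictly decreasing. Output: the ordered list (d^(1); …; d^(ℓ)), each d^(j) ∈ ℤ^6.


Interval decomposition of M: I[1,1]^3, I[1,2], I[3,3], I[3,5], I[6,6]^3.
HN type (ℓ=4): μ^(1)=10; μ^(2)=1; μ^(3)=-8; μ^(4)=-19/2

((0, 0, 2, 1, 1, 0); (0, 0, 0, 0, 0, 3); (3, 0, 0, 0, 0, 0); (1, 1, 0, 0, 0, 0))


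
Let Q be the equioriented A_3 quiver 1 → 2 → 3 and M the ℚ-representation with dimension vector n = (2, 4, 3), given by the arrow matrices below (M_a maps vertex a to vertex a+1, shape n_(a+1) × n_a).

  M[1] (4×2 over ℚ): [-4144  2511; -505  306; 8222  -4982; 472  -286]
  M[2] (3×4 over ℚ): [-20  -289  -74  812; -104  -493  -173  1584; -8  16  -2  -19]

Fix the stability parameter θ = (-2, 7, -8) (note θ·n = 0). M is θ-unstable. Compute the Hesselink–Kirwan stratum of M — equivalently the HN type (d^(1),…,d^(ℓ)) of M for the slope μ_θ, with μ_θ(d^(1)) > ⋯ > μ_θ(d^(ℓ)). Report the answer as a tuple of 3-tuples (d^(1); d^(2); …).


Via rank(M_{q-1}∘⋯∘M_p): M ≅ I[1,3]^2, I[2,2], I[2,3].
μ_θ-semistable layers: μ^(1)=7; μ^(2)=-1/2; μ^(3)=-2

((0, 1, 0); (0, 3, 3); (2, 0, 0))


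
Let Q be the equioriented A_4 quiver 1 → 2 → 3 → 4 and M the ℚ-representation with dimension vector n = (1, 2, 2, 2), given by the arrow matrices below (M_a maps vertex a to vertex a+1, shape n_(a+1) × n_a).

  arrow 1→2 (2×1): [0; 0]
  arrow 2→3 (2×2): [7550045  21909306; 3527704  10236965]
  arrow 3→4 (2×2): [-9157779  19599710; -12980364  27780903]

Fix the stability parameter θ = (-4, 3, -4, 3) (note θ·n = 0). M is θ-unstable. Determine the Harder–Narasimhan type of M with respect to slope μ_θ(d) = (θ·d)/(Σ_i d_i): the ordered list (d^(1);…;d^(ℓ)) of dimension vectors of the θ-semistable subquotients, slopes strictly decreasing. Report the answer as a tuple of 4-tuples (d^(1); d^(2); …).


Via rank(M_{q-1}∘⋯∘M_p): M ≅ I[1,1], I[2,4]^2.
μ_θ-semistable layers: μ^(1)=3; μ^(2)=-1/2; μ^(3)=-4

((0, 0, 0, 2); (0, 2, 2, 0); (1, 0, 0, 0))


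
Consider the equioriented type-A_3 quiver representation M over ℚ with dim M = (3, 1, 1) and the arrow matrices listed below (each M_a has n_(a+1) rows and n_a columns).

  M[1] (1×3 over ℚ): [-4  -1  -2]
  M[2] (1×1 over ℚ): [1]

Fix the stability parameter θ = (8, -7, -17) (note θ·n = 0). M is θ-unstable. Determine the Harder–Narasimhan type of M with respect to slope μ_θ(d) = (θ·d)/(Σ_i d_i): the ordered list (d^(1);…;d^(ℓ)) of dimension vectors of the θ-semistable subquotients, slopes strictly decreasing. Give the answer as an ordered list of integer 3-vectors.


Via rank(M_{q-1}∘⋯∘M_p): M ≅ I[1,1]^2, I[1,3].
μ_θ-semistable layers: μ^(1)=8; μ^(2)=-16/3

((2, 0, 0); (1, 1, 1))


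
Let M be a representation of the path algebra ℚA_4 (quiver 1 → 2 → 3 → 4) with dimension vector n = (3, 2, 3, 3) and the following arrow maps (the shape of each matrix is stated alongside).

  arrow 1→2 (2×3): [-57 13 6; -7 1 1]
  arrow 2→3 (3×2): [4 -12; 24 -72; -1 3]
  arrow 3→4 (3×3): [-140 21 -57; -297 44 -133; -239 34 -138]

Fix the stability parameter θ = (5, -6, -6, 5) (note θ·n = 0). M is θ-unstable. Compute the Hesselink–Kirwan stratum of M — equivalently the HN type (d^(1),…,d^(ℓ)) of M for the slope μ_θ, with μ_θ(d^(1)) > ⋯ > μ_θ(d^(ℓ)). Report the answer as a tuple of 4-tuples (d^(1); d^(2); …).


Via rank(M_{q-1}∘⋯∘M_p): M ≅ I[1,1], I[1,2], I[1,4], I[3,4]^2.
μ_θ-semistable layers: μ^(1)=5; μ^(2)=-1/2; μ^(3)=-7/3; μ^(4)=-6

((1, 0, 0, 3); (1, 1, 0, 0); (1, 1, 1, 0); (0, 0, 2, 0))


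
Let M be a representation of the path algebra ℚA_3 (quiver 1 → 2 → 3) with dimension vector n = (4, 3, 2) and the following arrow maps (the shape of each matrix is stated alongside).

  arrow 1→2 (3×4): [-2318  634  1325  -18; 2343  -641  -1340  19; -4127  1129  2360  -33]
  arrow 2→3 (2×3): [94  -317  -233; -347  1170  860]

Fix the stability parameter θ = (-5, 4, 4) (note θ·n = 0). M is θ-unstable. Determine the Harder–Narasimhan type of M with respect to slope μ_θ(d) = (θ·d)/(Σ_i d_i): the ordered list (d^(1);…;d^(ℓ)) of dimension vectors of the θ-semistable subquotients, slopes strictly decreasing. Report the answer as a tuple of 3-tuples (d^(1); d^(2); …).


Barcode: M ≅ I[1,1], I[1,2], I[1,3]^2. HN layers by μ_θ (2 steps, strictly decreasing):
  μ^(1)=4; μ^(2)=-5

((0, 3, 2); (4, 0, 0))


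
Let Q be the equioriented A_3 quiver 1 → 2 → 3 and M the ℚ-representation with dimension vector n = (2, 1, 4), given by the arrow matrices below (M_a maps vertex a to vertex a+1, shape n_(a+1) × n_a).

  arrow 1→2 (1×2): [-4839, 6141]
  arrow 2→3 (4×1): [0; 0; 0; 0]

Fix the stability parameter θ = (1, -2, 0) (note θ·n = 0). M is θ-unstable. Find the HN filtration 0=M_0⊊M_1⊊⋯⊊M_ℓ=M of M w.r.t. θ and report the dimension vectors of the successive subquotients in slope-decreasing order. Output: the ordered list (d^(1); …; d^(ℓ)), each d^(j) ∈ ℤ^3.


Barcode: M ≅ I[1,1], I[1,2], I[3,3]^4. HN layers by μ_θ (3 steps, strictly decreasing):
  μ^(1)=1; μ^(2)=0; μ^(3)=-1/2

((1, 0, 0); (0, 0, 4); (1, 1, 0))


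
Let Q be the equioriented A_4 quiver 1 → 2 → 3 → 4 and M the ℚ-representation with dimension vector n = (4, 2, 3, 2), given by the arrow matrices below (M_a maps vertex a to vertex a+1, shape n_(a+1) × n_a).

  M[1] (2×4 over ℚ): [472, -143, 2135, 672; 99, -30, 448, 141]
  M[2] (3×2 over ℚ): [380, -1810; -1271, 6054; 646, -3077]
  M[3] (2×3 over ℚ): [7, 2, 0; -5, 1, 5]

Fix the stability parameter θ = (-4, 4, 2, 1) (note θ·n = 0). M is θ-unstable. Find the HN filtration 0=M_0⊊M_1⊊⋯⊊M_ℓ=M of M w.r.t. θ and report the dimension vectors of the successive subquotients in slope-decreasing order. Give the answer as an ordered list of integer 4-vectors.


Barcode: M ≅ I[1,1]^2, I[1,3], I[1,4], I[3,4]. HN layers by μ_θ (4 steps, strictly decreasing):
  μ^(1)=3; μ^(2)=7/3; μ^(3)=3/2; μ^(4)=-4

((0, 1, 1, 0); (0, 1, 1, 1); (0, 0, 1, 1); (4, 0, 0, 0))


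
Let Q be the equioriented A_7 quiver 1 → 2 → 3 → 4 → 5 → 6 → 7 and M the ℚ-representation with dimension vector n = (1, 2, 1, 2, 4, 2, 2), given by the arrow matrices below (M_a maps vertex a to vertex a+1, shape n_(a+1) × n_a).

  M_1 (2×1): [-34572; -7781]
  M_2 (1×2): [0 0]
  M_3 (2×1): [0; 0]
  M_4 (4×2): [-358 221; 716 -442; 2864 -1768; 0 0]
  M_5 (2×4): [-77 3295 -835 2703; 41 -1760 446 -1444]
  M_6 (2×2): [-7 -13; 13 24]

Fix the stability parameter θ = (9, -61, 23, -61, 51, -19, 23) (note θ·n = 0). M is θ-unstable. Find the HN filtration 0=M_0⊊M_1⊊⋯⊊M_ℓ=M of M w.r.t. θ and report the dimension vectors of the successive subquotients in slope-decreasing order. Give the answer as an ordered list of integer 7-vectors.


Via rank(M_{q-1}∘⋯∘M_p): M ≅ I[1,2], I[2,2], I[3,3], I[4,4], I[4,7], I[5,5]^2, I[5,7].
μ_θ-semistable layers: μ^(1)=51; μ^(2)=23; μ^(3)=16; μ^(4)=-26; μ^(5)=-61

((0, 0, 0, 0, 2, 0, 0); (0, 0, 1, 0, 0, 0, 2); (0, 0, 0, 0, 2, 2, 0); (1, 1, 0, 0, 0, 0, 0); (0, 1, 0, 2, 0, 0, 0))


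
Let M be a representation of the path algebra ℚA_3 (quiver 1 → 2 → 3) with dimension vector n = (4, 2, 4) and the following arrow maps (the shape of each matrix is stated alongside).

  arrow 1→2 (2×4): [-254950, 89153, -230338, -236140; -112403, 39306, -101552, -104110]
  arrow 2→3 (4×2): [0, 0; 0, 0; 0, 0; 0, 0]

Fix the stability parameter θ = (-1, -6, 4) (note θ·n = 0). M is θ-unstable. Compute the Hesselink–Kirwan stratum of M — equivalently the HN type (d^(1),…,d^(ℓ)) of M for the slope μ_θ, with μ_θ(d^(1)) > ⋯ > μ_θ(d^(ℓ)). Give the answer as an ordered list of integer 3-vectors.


Via rank(M_{q-1}∘⋯∘M_p): M ≅ I[1,1]^2, I[1,2]^2, I[3,3]^4.
μ_θ-semistable layers: μ^(1)=4; μ^(2)=-1; μ^(3)=-7/2

((0, 0, 4); (2, 0, 0); (2, 2, 0))


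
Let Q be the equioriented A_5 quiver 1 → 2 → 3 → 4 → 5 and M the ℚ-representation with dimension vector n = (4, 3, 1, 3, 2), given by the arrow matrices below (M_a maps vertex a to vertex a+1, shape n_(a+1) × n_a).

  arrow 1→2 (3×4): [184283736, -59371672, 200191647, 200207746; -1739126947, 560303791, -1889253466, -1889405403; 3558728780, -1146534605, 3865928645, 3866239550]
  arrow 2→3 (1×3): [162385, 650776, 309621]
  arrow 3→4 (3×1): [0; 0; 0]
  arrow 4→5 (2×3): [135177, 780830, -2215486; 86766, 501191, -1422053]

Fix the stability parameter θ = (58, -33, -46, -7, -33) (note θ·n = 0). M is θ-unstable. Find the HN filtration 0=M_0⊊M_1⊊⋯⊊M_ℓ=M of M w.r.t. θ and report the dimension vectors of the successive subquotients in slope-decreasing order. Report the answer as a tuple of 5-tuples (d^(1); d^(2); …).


Interval decomposition of M: I[1,1], I[1,2]^2, I[1,3], I[4,4], I[4,5]^2.
HN type (ℓ=4): μ^(1)=58; μ^(2)=25/2; μ^(3)=-7; μ^(4)=-20

((1, 0, 0, 0, 0); (2, 2, 0, 0, 0); (1, 1, 1, 1, 0); (0, 0, 0, 2, 2))


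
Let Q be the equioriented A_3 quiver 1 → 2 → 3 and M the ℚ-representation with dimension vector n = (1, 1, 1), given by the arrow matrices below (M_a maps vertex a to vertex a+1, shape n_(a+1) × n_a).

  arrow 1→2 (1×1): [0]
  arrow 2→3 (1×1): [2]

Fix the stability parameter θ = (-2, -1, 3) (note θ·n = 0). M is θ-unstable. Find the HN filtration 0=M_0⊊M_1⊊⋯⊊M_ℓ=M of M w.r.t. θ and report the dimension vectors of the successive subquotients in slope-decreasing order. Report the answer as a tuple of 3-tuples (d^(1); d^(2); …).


Via rank(M_{q-1}∘⋯∘M_p): M ≅ I[1,1], I[2,3].
μ_θ-semistable layers: μ^(1)=3; μ^(2)=-1; μ^(3)=-2

((0, 0, 1); (0, 1, 0); (1, 0, 0))


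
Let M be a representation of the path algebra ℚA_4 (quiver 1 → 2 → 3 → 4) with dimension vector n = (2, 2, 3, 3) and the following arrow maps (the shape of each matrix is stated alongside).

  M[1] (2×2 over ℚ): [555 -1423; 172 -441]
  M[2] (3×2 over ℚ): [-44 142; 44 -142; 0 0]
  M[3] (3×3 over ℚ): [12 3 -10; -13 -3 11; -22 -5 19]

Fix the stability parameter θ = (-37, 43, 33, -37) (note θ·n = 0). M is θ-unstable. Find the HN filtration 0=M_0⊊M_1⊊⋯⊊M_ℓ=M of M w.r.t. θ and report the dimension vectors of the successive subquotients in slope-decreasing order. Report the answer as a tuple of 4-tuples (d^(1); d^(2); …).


Via rank(M_{q-1}∘⋯∘M_p): M ≅ I[1,2], I[1,4], I[3,4]^2.
μ_θ-semistable layers: μ^(1)=43; μ^(2)=13; μ^(3)=-2; μ^(4)=-37

((0, 1, 0, 0); (0, 1, 1, 1); (0, 0, 2, 2); (2, 0, 0, 0))


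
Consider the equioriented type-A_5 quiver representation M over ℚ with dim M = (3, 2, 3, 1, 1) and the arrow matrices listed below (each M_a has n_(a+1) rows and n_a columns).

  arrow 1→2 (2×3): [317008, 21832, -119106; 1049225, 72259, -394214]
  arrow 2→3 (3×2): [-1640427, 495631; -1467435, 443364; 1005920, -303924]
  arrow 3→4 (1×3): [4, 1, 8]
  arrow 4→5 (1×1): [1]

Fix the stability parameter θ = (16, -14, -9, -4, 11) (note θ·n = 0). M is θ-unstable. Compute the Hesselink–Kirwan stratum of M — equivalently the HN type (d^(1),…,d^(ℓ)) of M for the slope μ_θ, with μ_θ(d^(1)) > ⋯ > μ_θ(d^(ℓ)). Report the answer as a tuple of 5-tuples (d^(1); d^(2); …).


Via rank(M_{q-1}∘⋯∘M_p): M ≅ I[1,1], I[1,3], I[1,5], I[3,3].
μ_θ-semistable layers: μ^(1)=16; μ^(2)=11; μ^(3)=-7/3; μ^(4)=-11/4; μ^(5)=-9

((1, 0, 0, 0, 0); (0, 0, 0, 0, 1); (1, 1, 1, 0, 0); (1, 1, 1, 1, 0); (0, 0, 1, 0, 0))


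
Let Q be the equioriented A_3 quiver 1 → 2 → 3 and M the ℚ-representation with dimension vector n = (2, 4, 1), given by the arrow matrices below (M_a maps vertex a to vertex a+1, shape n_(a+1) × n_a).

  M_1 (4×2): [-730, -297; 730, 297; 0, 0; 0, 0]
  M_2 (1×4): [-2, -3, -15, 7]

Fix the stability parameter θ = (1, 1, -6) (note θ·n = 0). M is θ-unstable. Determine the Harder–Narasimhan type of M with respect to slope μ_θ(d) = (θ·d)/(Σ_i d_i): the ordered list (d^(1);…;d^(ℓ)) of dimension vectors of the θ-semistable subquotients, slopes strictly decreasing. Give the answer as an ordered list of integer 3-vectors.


Via rank(M_{q-1}∘⋯∘M_p): M ≅ I[1,1], I[1,3], I[2,2]^3.
μ_θ-semistable layers: μ^(1)=1; μ^(2)=-4/3

((1, 3, 0); (1, 1, 1))


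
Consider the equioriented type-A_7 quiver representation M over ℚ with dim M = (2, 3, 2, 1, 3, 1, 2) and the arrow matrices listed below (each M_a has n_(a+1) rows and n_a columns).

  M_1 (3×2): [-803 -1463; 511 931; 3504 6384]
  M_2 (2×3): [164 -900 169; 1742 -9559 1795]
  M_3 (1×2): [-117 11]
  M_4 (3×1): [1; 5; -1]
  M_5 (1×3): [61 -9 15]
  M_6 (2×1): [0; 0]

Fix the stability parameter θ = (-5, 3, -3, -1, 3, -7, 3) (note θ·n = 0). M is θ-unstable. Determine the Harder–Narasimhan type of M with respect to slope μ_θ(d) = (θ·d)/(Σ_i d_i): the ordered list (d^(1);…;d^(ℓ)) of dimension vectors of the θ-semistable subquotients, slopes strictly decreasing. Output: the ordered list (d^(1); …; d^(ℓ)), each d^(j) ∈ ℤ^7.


Barcode: M ≅ I[1,1], I[1,6], I[2,2], I[2,3], I[5,5]^2, I[7,7]^2. HN layers by μ_θ (4 steps, strictly decreasing):
  μ^(1)=3; μ^(2)=0; μ^(3)=-1; μ^(4)=-5

((0, 1, 0, 0, 2, 0, 2); (0, 1, 1, 0, 0, 0, 0); (0, 1, 1, 1, 1, 1, 0); (2, 0, 0, 0, 0, 0, 0))


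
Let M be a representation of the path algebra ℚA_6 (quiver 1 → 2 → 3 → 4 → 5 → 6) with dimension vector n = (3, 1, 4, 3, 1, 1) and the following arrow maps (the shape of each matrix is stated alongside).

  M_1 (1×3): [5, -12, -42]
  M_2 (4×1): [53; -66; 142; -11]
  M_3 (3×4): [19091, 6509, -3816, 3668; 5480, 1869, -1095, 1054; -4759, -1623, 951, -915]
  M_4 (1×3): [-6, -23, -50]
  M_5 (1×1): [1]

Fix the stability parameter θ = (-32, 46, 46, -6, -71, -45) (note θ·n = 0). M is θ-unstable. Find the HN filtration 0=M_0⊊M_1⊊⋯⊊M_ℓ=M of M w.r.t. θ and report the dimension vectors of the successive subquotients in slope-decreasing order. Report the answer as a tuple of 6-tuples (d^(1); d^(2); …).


Barcode: M ≅ I[1,1]^2, I[1,4], I[3,3], I[3,4], I[3,6]. HN layers by μ_θ (5 steps, strictly decreasing):
  μ^(1)=46; μ^(2)=86/3; μ^(3)=20; μ^(4)=-19; μ^(5)=-32

((0, 0, 1, 0, 0, 0); (0, 1, 1, 1, 0, 0); (0, 0, 1, 1, 0, 0); (0, 0, 1, 1, 1, 1); (3, 0, 0, 0, 0, 0))


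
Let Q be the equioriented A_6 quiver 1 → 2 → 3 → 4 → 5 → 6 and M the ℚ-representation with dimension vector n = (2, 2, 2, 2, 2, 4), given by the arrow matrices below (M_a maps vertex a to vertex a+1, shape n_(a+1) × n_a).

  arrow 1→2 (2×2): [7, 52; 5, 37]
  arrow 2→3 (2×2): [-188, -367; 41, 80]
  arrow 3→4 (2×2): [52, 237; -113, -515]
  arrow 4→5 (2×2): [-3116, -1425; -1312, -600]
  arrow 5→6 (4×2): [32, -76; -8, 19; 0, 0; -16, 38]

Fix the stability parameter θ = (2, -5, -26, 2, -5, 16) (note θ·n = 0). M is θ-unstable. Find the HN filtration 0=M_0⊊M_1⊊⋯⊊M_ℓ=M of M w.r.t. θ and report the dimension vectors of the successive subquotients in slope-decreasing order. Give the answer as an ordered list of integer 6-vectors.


Interval decomposition of M: I[1,4], I[1,5], I[5,6], I[6,6]^3.
HN type (ℓ=5): μ^(1)=16; μ^(2)=2; μ^(3)=-3/2; μ^(4)=-5; μ^(5)=-29/3

((0, 0, 0, 0, 0, 4); (0, 0, 0, 1, 0, 0); (0, 0, 0, 1, 1, 0); (0, 0, 0, 0, 1, 0); (2, 2, 2, 0, 0, 0))


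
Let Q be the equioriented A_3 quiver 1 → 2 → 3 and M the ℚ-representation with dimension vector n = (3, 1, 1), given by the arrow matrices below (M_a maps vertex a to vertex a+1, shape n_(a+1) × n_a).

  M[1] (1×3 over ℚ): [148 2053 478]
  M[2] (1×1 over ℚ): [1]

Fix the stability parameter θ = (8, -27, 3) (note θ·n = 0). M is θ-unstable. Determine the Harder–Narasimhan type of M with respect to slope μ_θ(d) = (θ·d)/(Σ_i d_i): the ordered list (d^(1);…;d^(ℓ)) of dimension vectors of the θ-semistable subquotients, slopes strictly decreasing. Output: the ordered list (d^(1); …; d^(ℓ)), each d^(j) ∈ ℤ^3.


Barcode: M ≅ I[1,1]^2, I[1,3]. HN layers by μ_θ (3 steps, strictly decreasing):
  μ^(1)=8; μ^(2)=3; μ^(3)=-19/2

((2, 0, 0); (0, 0, 1); (1, 1, 0))


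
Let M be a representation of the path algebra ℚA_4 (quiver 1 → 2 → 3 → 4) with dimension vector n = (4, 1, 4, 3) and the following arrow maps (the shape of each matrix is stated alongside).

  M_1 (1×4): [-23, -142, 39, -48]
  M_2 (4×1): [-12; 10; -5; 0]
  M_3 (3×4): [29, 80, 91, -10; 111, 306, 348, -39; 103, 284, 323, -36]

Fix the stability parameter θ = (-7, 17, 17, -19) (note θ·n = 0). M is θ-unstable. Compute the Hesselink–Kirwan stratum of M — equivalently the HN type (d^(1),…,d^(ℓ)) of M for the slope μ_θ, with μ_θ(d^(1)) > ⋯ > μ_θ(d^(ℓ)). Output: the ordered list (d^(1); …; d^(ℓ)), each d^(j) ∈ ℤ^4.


Interval decomposition of M: I[1,1]^3, I[1,4], I[3,3]^2, I[3,4], I[4,4].
HN type (ℓ=5): μ^(1)=17; μ^(2)=5; μ^(3)=-1; μ^(4)=-7; μ^(5)=-19

((0, 0, 2, 0); (0, 1, 1, 1); (0, 0, 1, 1); (4, 0, 0, 0); (0, 0, 0, 1))


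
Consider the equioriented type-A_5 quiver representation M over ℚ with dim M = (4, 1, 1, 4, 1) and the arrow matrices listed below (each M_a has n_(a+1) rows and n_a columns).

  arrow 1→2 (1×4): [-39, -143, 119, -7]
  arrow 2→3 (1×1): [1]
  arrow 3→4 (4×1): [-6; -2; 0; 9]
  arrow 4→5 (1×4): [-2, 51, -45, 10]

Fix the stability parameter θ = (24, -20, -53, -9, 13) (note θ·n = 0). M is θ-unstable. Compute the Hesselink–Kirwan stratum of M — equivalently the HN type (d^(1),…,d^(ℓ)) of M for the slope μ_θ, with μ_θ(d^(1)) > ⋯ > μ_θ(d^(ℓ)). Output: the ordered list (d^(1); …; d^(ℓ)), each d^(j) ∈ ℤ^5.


Barcode: M ≅ I[1,1]^3, I[1,4], I[4,4]^2, I[4,5]. HN layers by μ_θ (4 steps, strictly decreasing):
  μ^(1)=24; μ^(2)=13; μ^(3)=-9; μ^(4)=-49/3

((3, 0, 0, 0, 0); (0, 0, 0, 0, 1); (0, 0, 0, 4, 0); (1, 1, 1, 0, 0))


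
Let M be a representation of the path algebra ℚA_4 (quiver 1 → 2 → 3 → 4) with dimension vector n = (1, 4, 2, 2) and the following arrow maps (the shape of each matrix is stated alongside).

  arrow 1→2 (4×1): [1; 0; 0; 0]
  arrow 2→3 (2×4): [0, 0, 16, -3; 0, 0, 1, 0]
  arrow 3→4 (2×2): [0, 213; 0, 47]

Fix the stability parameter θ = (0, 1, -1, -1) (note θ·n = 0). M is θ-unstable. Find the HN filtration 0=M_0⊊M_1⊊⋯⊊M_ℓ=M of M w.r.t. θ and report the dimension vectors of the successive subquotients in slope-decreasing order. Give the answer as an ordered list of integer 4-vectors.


Interval decomposition of M: I[1,2], I[2,2], I[2,3], I[2,4], I[4,4].
HN type (ℓ=4): μ^(1)=1; μ^(2)=0; μ^(3)=-1/3; μ^(4)=-1

((0, 2, 0, 0); (1, 1, 1, 0); (0, 1, 1, 1); (0, 0, 0, 1))
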